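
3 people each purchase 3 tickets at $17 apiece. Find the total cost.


Cost per person:
3 x $17 = $51
Group total:
3 x $51 = $153

$153


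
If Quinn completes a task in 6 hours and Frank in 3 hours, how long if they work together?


Quinn's rate: 1/6 of the job per hour
Frank's rate: 1/3 of the job per hour
Combined rate: 1/6 + 1/3 = 1/2 per hour
Time = 1 / (1/2) = 2 hours

2 hours


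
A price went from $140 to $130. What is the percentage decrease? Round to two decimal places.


Find the absolute change:
|130 - 140| = 10
Divide by original and multiply by 100:
10 / 140 x 100 = 7.1428...% ≈ 7.14%

7.14%


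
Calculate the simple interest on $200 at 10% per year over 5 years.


Use the formula I = P x R x T / 100
P x R x T = 200 x 10 x 5 = 10000
I = 10000 / 100 = $100

$100


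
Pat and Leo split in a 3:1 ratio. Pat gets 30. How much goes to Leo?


Find the multiplier:
30 / 3 = 10
Apply to Leo's share:
1 x 10 = 10

10


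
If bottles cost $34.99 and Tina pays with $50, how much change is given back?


Start with the amount paid:
$50
Subtract the price:
$50 - $34.99 = $15.01

$15.01


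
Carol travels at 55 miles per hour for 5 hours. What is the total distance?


Use the formula: distance = speed x time
Speed = 55 mph, Time = 5 hours
55 x 5 = 275 miles

275 miles


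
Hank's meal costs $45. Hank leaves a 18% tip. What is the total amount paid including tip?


Calculate the tip:
18% of $45 = $8.10
Add tip to meal cost:
$45 + $8.10 = $53.10

$53.10


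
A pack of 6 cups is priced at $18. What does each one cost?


Total cost: $18
Number of items: 6
Unit price: $18 / 6 = $3

$3


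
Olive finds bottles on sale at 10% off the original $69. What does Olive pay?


Calculate the discount amount:
10% of $69 = $6.90
Subtract from original:
$69 - $6.90 = $62.10

$62.10


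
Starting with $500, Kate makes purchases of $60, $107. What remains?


Add up expenses:
$60 + $107 = $167
Subtract from budget:
$500 - $167 = $333

$333


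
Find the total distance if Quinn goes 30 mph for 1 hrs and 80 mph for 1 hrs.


Leg 1 distance:
30 x 1 = 30 miles
Leg 2 distance:
80 x 1 = 80 miles
Total distance:
30 + 80 = 110 miles

110 miles


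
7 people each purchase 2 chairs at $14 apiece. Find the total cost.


Cost per person:
2 x $14 = $28
Group total:
7 x $28 = $196

$196


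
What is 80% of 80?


Convert percentage to decimal:
80% = 0.8
Multiply:
80 x 0.8 = 64

64


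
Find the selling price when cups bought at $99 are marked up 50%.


Calculate the markup amount:
50% of $99 = $49.50
Add to cost:
$99 + $49.50 = $148.50

$148.50


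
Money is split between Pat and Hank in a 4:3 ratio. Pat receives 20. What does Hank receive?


Find the multiplier:
20 / 4 = 5
Apply to Hank's share:
3 x 5 = 15

15


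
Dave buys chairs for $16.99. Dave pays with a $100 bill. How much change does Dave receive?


Start with the amount paid:
$100
Subtract the price:
$100 - $16.99 = $83.01

$83.01


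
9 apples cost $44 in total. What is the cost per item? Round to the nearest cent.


Total cost: $44
Number of items: 9
Unit price: $44 / 9 = $4.8888... ≈ $4.89

$4.89


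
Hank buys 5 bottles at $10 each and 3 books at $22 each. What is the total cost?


Cost of bottles:
5 x $10 = $50
Cost of books:
3 x $22 = $66
Add both:
$50 + $66 = $116

$116


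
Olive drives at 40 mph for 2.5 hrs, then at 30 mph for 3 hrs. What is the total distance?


Leg 1 distance:
40 x 2.5 = 100 miles
Leg 2 distance:
30 x 3 = 90 miles
Total distance:
100 + 90 = 190 miles

190 miles


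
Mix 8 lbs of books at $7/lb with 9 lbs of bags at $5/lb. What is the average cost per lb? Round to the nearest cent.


Cost of books:
8 x $7 = $56
Cost of bags:
9 x $5 = $45
Total cost: $56 + $45 = $101
Total weight: 17 lbs
Average: $101 / 17 = $5.9411... ≈ $5.94/lb

$5.94/lb


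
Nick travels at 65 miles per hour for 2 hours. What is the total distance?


Use the formula: distance = speed x time
Speed = 65 mph, Time = 2 hours
65 x 2 = 130 miles

130 miles


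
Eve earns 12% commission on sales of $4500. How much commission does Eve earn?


Convert rate to decimal:
12% = 0.12
Multiply by sales:
$4500 x 0.12 = $540

$540


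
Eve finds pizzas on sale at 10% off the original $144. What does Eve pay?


Calculate the discount amount:
10% of $144 = $14.40
Subtract from original:
$144 - $14.40 = $129.60

$129.60


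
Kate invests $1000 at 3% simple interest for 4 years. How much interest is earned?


Use the formula I = P x R x T / 100
P x R x T = 1000 x 3 x 4 = 12000
I = 12000 / 100 = $120

$120


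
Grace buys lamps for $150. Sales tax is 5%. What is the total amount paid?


Calculate the tax:
5% of $150 = $7.50
Add tax to price:
$150 + $7.50 = $157.50

$157.50


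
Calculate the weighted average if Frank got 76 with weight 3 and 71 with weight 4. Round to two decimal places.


Weighted sum:
3 x 76 + 4 x 71 = 512
Total weight:
3 + 4 = 7
Weighted average:
512 / 7 = 73.1428... ≈ 73.14

73.14


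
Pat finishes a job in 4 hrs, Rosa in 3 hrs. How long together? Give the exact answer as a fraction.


Pat's rate: 1/4 of the job per hour
Rosa's rate: 1/3 of the job per hour
Combined rate: 1/4 + 1/3 = 7/12 per hour
Time = 1 / (7/12) = 12/7 hours (≈ 1.71 hours)

12/7 hours


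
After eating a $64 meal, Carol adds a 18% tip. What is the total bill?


Calculate the tip:
18% of $64 = $11.52
Add tip to meal cost:
$64 + $11.52 = $75.52

$75.52


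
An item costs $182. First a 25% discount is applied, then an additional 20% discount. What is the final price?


First discount:
25% of $182 = $45.50
Price after first discount:
$182 - $45.50 = $136.50
Second discount:
20% of $136.50 = $27.30
Final price:
$136.50 - $27.30 = $109.20

$109.20


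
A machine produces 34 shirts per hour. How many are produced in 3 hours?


Production rate: 34 shirts per hour
Time: 3 hours
Total: 34 x 3 = 102 shirts

102 shirts


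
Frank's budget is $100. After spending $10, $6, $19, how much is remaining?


Add up expenses:
$10 + $6 + $19 = $35
Subtract from budget:
$100 - $35 = $65

$65


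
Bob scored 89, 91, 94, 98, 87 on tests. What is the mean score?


Add the scores:
89 + 91 + 94 + 98 + 87 = 459
Divide by the number of tests:
459 / 5 = 91.8

91.8


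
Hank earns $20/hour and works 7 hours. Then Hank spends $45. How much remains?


Calculate earnings:
7 x $20 = $140
Subtract spending:
$140 - $45 = $95

$95


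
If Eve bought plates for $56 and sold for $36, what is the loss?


Selling price = $36
Cost price = $56
Loss = cost price - selling price:
Loss = $56 - $36 = $20

$20


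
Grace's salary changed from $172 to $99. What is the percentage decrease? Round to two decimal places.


Find the absolute change:
|99 - 172| = 73
Divide by original and multiply by 100:
73 / 172 x 100 = 42.4418...% ≈ 42.44%

42.44%


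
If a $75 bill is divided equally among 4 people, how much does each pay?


Total bill: $75
Number of people: 4
Each pays: $75 / 4 = $18.75

$18.75


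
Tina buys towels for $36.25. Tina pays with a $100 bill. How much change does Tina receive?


Start with the amount paid:
$100
Subtract the price:
$100 - $36.25 = $63.75

$63.75


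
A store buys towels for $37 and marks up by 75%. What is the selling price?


Calculate the markup amount:
75% of $37 = $27.75
Add to cost:
$37 + $27.75 = $64.75

$64.75


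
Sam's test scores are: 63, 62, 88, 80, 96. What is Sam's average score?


Add the scores:
63 + 62 + 88 + 80 + 96 = 389
Divide by the number of tests:
389 / 5 = 77.8

77.8


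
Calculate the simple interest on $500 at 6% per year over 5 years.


Use the formula I = P x R x T / 100
P x R x T = 500 x 6 x 5 = 15000
I = 15000 / 100 = $150

$150


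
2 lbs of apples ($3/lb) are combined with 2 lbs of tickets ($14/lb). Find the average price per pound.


Cost of apples:
2 x $3 = $6
Cost of tickets:
2 x $14 = $28
Total cost: $6 + $28 = $34
Total weight: 4 lbs
Average: $34 / 4 = $8.50/lb

$8.50/lb


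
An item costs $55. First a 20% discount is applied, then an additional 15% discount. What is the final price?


First discount:
20% of $55 = $11
Price after first discount:
$55 - $11 = $44
Second discount:
15% of $44 = $6.60
Final price:
$44 - $6.60 = $37.40

$37.40


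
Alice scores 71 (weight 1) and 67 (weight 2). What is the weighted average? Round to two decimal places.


Weighted sum:
1 x 71 + 2 x 67 = 205
Total weight:
1 + 2 = 3
Weighted average:
205 / 3 = 68.3333... ≈ 68.33

68.33


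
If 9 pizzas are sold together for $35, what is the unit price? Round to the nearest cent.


Total cost: $35
Number of items: 9
Unit price: $35 / 9 = $3.8888... ≈ $3.89

$3.89


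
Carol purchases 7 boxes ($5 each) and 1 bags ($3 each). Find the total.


Cost of boxes:
7 x $5 = $35
Cost of bags:
1 x $3 = $3
Add both:
$35 + $3 = $38

$38


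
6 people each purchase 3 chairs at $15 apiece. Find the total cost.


Cost per person:
3 x $15 = $45
Group total:
6 x $45 = $270

$270


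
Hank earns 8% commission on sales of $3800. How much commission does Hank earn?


Convert rate to decimal:
8% = 0.08
Multiply by sales:
$3800 x 0.08 = $304

$304


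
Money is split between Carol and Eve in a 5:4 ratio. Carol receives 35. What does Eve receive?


Find the multiplier:
35 / 5 = 7
Apply to Eve's share:
4 x 7 = 28

28


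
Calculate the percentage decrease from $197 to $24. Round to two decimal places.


Find the absolute change:
|24 - 197| = 173
Divide by original and multiply by 100:
173 / 197 x 100 = 87.8172...% ≈ 87.82%

87.82%


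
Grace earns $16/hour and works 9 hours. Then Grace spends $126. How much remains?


Calculate earnings:
9 x $16 = $144
Subtract spending:
$144 - $126 = $18

$18


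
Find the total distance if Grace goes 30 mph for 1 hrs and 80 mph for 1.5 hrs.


Leg 1 distance:
30 x 1 = 30 miles
Leg 2 distance:
80 x 1.5 = 120 miles
Total distance:
30 + 120 = 150 miles

150 miles


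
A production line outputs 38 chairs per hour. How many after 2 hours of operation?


Production rate: 38 chairs per hour
Time: 2 hours
Total: 38 x 2 = 76 chairs

76 chairs


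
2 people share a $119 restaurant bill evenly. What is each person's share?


Total bill: $119
Number of people: 2
Each pays: $119 / 2 = $59.50

$59.50


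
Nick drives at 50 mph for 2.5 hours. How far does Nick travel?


Use the formula: distance = speed x time
Speed = 50 mph, Time = 2.5 hours
50 x 2.5 = 125 miles

125 miles


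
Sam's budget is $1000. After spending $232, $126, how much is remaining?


Add up expenses:
$232 + $126 = $358
Subtract from budget:
$1000 - $358 = $642

$642


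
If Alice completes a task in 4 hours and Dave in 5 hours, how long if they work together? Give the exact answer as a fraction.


Alice's rate: 1/4 of the job per hour
Dave's rate: 1/5 of the job per hour
Combined rate: 1/4 + 1/5 = 9/20 per hour
Time = 1 / (9/20) = 20/9 hours (≈ 2.22 hours)

20/9 hours


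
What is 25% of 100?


Convert percentage to decimal:
25% = 0.25
Multiply:
100 x 0.25 = 25

25


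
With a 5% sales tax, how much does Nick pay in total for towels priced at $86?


Calculate the tax:
5% of $86 = $4.30
Add tax to price:
$86 + $4.30 = $90.30

$90.30


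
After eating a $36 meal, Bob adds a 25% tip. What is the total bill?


Calculate the tip:
25% of $36 = $9
Add tip to meal cost:
$36 + $9 = $45

$45


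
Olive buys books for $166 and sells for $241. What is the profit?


Selling price = $241
Cost price = $166
Profit = selling price - cost price:
Profit = $241 - $166 = $75

$75


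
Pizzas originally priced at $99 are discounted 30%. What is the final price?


Calculate the discount amount:
30% of $99 = $29.70
Subtract from original:
$99 - $29.70 = $69.30

$69.30


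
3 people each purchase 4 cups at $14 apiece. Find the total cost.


Cost per person:
4 x $14 = $56
Group total:
3 x $56 = $168

$168


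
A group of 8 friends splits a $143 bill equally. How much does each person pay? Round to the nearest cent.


Total bill: $143
Number of people: 8
Each pays: $143 / 8 = $17.875 ≈ $17.88

$17.88


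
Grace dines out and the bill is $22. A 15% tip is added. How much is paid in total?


Calculate the tip:
15% of $22 = $3.30
Add tip to meal cost:
$22 + $3.30 = $25.30

$25.30


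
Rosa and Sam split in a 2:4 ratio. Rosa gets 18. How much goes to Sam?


Find the multiplier:
18 / 2 = 9
Apply to Sam's share:
4 x 9 = 36

36


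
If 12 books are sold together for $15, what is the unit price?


Total cost: $15
Number of items: 12
Unit price: $15 / 12 = $1.25

$1.25


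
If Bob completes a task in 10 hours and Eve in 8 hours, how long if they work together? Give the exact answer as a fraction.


Bob's rate: 1/10 of the job per hour
Eve's rate: 1/8 of the job per hour
Combined rate: 1/10 + 1/8 = 9/40 per hour
Time = 1 / (9/40) = 40/9 hours (≈ 4.44 hours)

40/9 hours


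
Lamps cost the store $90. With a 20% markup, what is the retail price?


Calculate the markup amount:
20% of $90 = $18
Add to cost:
$90 + $18 = $108

$108


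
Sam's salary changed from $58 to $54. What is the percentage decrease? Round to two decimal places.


Find the absolute change:
|54 - 58| = 4
Divide by original and multiply by 100:
4 / 58 x 100 = 6.8965...% ≈ 6.9%

6.9%


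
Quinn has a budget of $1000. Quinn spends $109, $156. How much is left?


Add up expenses:
$109 + $156 = $265
Subtract from budget:
$1000 - $265 = $735

$735


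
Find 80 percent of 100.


Convert percentage to decimal:
80% = 0.8
Multiply:
100 x 0.8 = 80

80


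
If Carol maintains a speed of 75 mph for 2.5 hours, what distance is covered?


Use the formula: distance = speed x time
Speed = 75 mph, Time = 2.5 hours
75 x 2.5 = 187.5 miles

187.5 miles


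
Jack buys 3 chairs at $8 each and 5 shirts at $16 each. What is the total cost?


Cost of chairs:
3 x $8 = $24
Cost of shirts:
5 x $16 = $80
Add both:
$24 + $80 = $104

$104


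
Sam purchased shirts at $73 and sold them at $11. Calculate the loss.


Selling price = $11
Cost price = $73
Loss = cost price - selling price:
Loss = $73 - $11 = $62

$62


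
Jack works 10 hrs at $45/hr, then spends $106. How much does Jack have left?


Calculate earnings:
10 x $45 = $450
Subtract spending:
$450 - $106 = $344

$344


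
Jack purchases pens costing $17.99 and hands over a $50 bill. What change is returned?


Start with the amount paid:
$50
Subtract the price:
$50 - $17.99 = $32.01

$32.01


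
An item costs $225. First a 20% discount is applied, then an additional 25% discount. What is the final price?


First discount:
20% of $225 = $45
Price after first discount:
$225 - $45 = $180
Second discount:
25% of $180 = $45
Final price:
$180 - $45 = $135

$135


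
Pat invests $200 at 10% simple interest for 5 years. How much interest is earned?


Use the formula I = P x R x T / 100
P x R x T = 200 x 10 x 5 = 10000
I = 10000 / 100 = $100

$100


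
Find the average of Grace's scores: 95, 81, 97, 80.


Add the scores:
95 + 81 + 97 + 80 = 353
Divide by the number of tests:
353 / 4 = 88.25

88.25


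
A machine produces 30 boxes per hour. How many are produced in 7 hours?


Production rate: 30 boxes per hour
Time: 7 hours
Total: 30 x 7 = 210 boxes

210 boxes


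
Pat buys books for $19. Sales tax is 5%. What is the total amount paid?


Calculate the tax:
5% of $19 = $0.95
Add tax to price:
$19 + $0.95 = $19.95

$19.95


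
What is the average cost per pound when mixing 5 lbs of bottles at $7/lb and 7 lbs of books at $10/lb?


Cost of bottles:
5 x $7 = $35
Cost of books:
7 x $10 = $70
Total cost: $35 + $70 = $105
Total weight: 12 lbs
Average: $105 / 12 = $8.75/lb

$8.75/lb


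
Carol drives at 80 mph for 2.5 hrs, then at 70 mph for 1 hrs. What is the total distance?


Leg 1 distance:
80 x 2.5 = 200 miles
Leg 2 distance:
70 x 1 = 70 miles
Total distance:
200 + 70 = 270 miles

270 miles


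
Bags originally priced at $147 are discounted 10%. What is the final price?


Calculate the discount amount:
10% of $147 = $14.70
Subtract from original:
$147 - $14.70 = $132.30

$132.30


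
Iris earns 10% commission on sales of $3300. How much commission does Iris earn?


Convert rate to decimal:
10% = 0.1
Multiply by sales:
$3300 x 0.1 = $330

$330


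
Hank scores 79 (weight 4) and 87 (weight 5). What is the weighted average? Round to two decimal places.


Weighted sum:
4 x 79 + 5 x 87 = 751
Total weight:
4 + 5 = 9
Weighted average:
751 / 9 = 83.4444... ≈ 83.44

83.44


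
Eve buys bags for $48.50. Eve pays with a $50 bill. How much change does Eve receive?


Start with the amount paid:
$50
Subtract the price:
$50 - $48.50 = $1.50

$1.50


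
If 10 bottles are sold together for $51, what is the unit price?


Total cost: $51
Number of items: 10
Unit price: $51 / 10 = $5.10

$5.10


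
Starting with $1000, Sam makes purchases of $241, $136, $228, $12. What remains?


Add up expenses:
$241 + $136 + $228 + $12 = $617
Subtract from budget:
$1000 - $617 = $383

$383


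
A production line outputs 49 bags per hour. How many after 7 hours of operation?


Production rate: 49 bags per hour
Time: 7 hours
Total: 49 x 7 = 343 bags

343 bags


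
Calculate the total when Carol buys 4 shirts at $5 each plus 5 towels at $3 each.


Cost of shirts:
4 x $5 = $20
Cost of towels:
5 x $3 = $15
Add both:
$20 + $15 = $35

$35


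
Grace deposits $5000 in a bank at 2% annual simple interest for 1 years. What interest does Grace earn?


Use the formula I = P x R x T / 100
P x R x T = 5000 x 2 x 1 = 10000
I = 10000 / 100 = $100

$100


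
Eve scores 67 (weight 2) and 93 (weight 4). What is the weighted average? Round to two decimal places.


Weighted sum:
2 x 67 + 4 x 93 = 506
Total weight:
2 + 4 = 6
Weighted average:
506 / 6 = 84.3333... ≈ 84.33

84.33


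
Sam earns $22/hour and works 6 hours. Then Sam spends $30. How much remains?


Calculate earnings:
6 x $22 = $132
Subtract spending:
$132 - $30 = $102

$102


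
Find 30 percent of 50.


Convert percentage to decimal:
30% = 0.3
Multiply:
50 x 0.3 = 15

15


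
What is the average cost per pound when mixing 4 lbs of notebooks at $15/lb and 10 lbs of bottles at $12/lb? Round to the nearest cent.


Cost of notebooks:
4 x $15 = $60
Cost of bottles:
10 x $12 = $120
Total cost: $60 + $120 = $180
Total weight: 14 lbs
Average: $180 / 14 = $12.8571... ≈ $12.86/lb

$12.86/lb


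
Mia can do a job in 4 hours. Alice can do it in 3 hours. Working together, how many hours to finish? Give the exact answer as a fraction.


Mia's rate: 1/4 of the job per hour
Alice's rate: 1/3 of the job per hour
Combined rate: 1/4 + 1/3 = 7/12 per hour
Time = 1 / (7/12) = 12/7 hours (≈ 1.71 hours)

12/7 hours


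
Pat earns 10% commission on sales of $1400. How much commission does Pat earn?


Convert rate to decimal:
10% = 0.1
Multiply by sales:
$1400 x 0.1 = $140

$140


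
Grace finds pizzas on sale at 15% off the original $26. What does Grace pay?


Calculate the discount amount:
15% of $26 = $3.90
Subtract from original:
$26 - $3.90 = $22.10

$22.10


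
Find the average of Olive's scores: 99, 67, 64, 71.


Add the scores:
99 + 67 + 64 + 71 = 301
Divide by the number of tests:
301 / 4 = 75.25

75.25


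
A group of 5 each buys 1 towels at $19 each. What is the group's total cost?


Cost per person:
1 x $19 = $19
Group total:
5 x $19 = $95

$95


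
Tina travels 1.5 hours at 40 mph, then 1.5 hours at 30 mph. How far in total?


Leg 1 distance:
40 x 1.5 = 60 miles
Leg 2 distance:
30 x 1.5 = 45 miles
Total distance:
60 + 45 = 105 miles

105 miles


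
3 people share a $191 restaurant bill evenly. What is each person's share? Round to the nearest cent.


Total bill: $191
Number of people: 3
Each pays: $191 / 3 = $63.6666... ≈ $63.67

$63.67


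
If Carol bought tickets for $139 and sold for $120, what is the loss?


Selling price = $120
Cost price = $139
Loss = cost price - selling price:
Loss = $139 - $120 = $19

$19


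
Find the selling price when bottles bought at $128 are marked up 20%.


Calculate the markup amount:
20% of $128 = $25.60
Add to cost:
$128 + $25.60 = $153.60

$153.60


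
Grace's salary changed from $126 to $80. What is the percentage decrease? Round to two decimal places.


Find the absolute change:
|80 - 126| = 46
Divide by original and multiply by 100:
46 / 126 x 100 = 36.5079...% ≈ 36.51%

36.51%


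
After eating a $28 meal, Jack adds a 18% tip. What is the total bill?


Calculate the tip:
18% of $28 = $5.04
Add tip to meal cost:
$28 + $5.04 = $33.04

$33.04


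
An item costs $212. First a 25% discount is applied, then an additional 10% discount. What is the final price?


First discount:
25% of $212 = $53
Price after first discount:
$212 - $53 = $159
Second discount:
10% of $159 = $15.90
Final price:
$159 - $15.90 = $143.10

$143.10


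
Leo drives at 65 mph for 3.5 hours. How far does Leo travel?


Use the formula: distance = speed x time
Speed = 65 mph, Time = 3.5 hours
65 x 3.5 = 227.5 miles

227.5 miles


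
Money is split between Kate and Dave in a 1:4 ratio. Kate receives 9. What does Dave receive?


Find the multiplier:
9 / 1 = 9
Apply to Dave's share:
4 x 9 = 36

36


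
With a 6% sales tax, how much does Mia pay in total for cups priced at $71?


Calculate the tax:
6% of $71 = $4.26
Add tax to price:
$71 + $4.26 = $75.26

$75.26


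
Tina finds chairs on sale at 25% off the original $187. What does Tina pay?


Calculate the discount amount:
25% of $187 = $46.75
Subtract from original:
$187 - $46.75 = $140.25

$140.25


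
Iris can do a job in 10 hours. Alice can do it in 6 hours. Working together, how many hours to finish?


Iris's rate: 1/10 of the job per hour
Alice's rate: 1/6 of the job per hour
Combined rate: 1/10 + 1/6 = 4/15 per hour
Time = 1 / (4/15) = 15/4 = 3.75 hours

3.75 hours


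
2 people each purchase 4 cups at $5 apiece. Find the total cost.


Cost per person:
4 x $5 = $20
Group total:
2 x $20 = $40

$40


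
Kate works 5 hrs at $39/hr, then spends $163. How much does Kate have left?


Calculate earnings:
5 x $39 = $195
Subtract spending:
$195 - $163 = $32

$32


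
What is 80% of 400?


Convert percentage to decimal:
80% = 0.8
Multiply:
400 x 0.8 = 320

320


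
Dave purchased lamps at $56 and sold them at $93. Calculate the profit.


Selling price = $93
Cost price = $56
Profit = selling price - cost price:
Profit = $93 - $56 = $37

$37


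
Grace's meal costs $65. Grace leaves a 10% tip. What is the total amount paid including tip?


Calculate the tip:
10% of $65 = $6.50
Add tip to meal cost:
$65 + $6.50 = $71.50

$71.50


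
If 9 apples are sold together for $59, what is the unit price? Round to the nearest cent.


Total cost: $59
Number of items: 9
Unit price: $59 / 9 = $6.5555... ≈ $6.56

$6.56


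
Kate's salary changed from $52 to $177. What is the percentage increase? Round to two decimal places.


Find the absolute change:
|177 - 52| = 125
Divide by original and multiply by 100:
125 / 52 x 100 = 240.3846...% ≈ 240.38%

240.38%


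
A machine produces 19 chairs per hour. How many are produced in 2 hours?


Production rate: 19 chairs per hour
Time: 2 hours
Total: 19 x 2 = 38 chairs

38 chairs


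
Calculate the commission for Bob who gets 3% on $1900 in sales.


Convert rate to decimal:
3% = 0.03
Multiply by sales:
$1900 x 0.03 = $57

$57


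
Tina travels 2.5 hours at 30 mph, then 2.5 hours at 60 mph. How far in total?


Leg 1 distance:
30 x 2.5 = 75 miles
Leg 2 distance:
60 x 2.5 = 150 miles
Total distance:
75 + 150 = 225 miles

225 miles


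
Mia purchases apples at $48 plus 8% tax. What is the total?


Calculate the tax:
8% of $48 = $3.84
Add tax to price:
$48 + $3.84 = $51.84

$51.84


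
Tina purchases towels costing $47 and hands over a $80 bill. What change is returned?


Start with the amount paid:
$80
Subtract the price:
$80 - $47 = $33

$33


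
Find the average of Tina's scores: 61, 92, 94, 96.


Add the scores:
61 + 92 + 94 + 96 = 343
Divide by the number of tests:
343 / 4 = 85.75

85.75


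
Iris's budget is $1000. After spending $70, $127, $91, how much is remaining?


Add up expenses:
$70 + $127 + $91 = $288
Subtract from budget:
$1000 - $288 = $712

$712


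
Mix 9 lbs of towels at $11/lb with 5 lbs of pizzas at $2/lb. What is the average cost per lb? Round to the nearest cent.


Cost of towels:
9 x $11 = $99
Cost of pizzas:
5 x $2 = $10
Total cost: $99 + $10 = $109
Total weight: 14 lbs
Average: $109 / 14 = $7.7857... ≈ $7.79/lb

$7.79/lb


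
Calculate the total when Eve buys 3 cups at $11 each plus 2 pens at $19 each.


Cost of cups:
3 x $11 = $33
Cost of pens:
2 x $19 = $38
Add both:
$33 + $38 = $71

$71


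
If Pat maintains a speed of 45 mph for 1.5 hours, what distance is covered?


Use the formula: distance = speed x time
Speed = 45 mph, Time = 1.5 hours
45 x 1.5 = 67.5 miles

67.5 miles


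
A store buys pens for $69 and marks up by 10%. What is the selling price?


Calculate the markup amount:
10% of $69 = $6.90
Add to cost:
$69 + $6.90 = $75.90

$75.90


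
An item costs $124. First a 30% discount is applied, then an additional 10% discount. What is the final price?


First discount:
30% of $124 = $37.20
Price after first discount:
$124 - $37.20 = $86.80
Second discount:
10% of $86.80 = $8.68
Final price:
$86.80 - $8.68 = $78.12

$78.12


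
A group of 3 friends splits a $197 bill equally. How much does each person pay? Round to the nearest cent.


Total bill: $197
Number of people: 3
Each pays: $197 / 3 = $65.6666... ≈ $65.67

$65.67


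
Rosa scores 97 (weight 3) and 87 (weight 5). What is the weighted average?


Weighted sum:
3 x 97 + 5 x 87 = 726
Total weight:
3 + 5 = 8
Weighted average:
726 / 8 = 90.75

90.75


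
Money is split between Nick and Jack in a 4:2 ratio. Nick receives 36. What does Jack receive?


Find the multiplier:
36 / 4 = 9
Apply to Jack's share:
2 x 9 = 18

18


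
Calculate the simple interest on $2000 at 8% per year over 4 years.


Use the formula I = P x R x T / 100
P x R x T = 2000 x 8 x 4 = 64000
I = 64000 / 100 = $640

$640


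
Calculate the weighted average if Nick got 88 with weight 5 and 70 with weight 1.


Weighted sum:
5 x 88 + 1 x 70 = 510
Total weight:
5 + 1 = 6
Weighted average:
510 / 6 = 85

85


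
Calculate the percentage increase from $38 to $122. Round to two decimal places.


Find the absolute change:
|122 - 38| = 84
Divide by original and multiply by 100:
84 / 38 x 100 = 221.0526...% ≈ 221.05%

221.05%


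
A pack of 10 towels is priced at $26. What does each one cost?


Total cost: $26
Number of items: 10
Unit price: $26 / 10 = $2.60

$2.60


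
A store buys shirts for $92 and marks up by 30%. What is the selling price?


Calculate the markup amount:
30% of $92 = $27.60
Add to cost:
$92 + $27.60 = $119.60

$119.60


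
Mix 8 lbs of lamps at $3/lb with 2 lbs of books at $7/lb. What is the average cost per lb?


Cost of lamps:
8 x $3 = $24
Cost of books:
2 x $7 = $14
Total cost: $24 + $14 = $38
Total weight: 10 lbs
Average: $38 / 10 = $3.80/lb

$3.80/lb


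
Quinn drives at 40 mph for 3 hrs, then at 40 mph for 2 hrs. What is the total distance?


Leg 1 distance:
40 x 3 = 120 miles
Leg 2 distance:
40 x 2 = 80 miles
Total distance:
120 + 80 = 200 miles

200 miles


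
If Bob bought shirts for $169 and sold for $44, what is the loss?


Selling price = $44
Cost price = $169
Loss = cost price - selling price:
Loss = $169 - $44 = $125

$125


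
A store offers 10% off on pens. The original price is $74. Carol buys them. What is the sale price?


Calculate the discount amount:
10% of $74 = $7.40
Subtract from original:
$74 - $7.40 = $66.60

$66.60


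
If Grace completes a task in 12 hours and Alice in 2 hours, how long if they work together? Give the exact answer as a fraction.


Grace's rate: 1/12 of the job per hour
Alice's rate: 1/2 of the job per hour
Combined rate: 1/12 + 1/2 = 7/12 per hour
Time = 1 / (7/12) = 12/7 hours (≈ 1.71 hours)

12/7 hours


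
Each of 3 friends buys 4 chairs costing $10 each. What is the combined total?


Cost per person:
4 x $10 = $40
Group total:
3 x $40 = $120

$120


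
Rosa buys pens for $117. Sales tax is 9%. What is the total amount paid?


Calculate the tax:
9% of $117 = $10.53
Add tax to price:
$117 + $10.53 = $127.53

$127.53


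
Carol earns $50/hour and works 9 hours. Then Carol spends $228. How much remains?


Calculate earnings:
9 x $50 = $450
Subtract spending:
$450 - $228 = $222

$222


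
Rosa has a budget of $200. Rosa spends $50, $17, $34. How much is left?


Add up expenses:
$50 + $17 + $34 = $101
Subtract from budget:
$200 - $101 = $99

$99


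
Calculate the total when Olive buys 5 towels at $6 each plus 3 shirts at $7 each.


Cost of towels:
5 x $6 = $30
Cost of shirts:
3 x $7 = $21
Add both:
$30 + $21 = $51

$51


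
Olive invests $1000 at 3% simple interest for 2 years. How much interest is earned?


Use the formula I = P x R x T / 100
P x R x T = 1000 x 3 x 2 = 6000
I = 6000 / 100 = $60

$60


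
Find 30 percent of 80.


Convert percentage to decimal:
30% = 0.3
Multiply:
80 x 0.3 = 24

24


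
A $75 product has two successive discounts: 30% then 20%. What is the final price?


First discount:
30% of $75 = $22.50
Price after first discount:
$75 - $22.50 = $52.50
Second discount:
20% of $52.50 = $10.50
Final price:
$52.50 - $10.50 = $42

$42


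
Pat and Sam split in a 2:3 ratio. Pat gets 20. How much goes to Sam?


Find the multiplier:
20 / 2 = 10
Apply to Sam's share:
3 x 10 = 30

30


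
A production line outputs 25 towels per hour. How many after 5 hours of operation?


Production rate: 25 towels per hour
Time: 5 hours
Total: 25 x 5 = 125 towels

125 towels


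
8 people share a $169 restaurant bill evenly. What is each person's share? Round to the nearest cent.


Total bill: $169
Number of people: 8
Each pays: $169 / 8 = $21.125 ≈ $21.13

$21.13


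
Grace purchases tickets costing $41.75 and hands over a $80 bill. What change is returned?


Start with the amount paid:
$80
Subtract the price:
$80 - $41.75 = $38.25

$38.25


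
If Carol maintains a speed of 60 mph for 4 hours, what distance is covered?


Use the formula: distance = speed x time
Speed = 60 mph, Time = 4 hours
60 x 4 = 240 miles

240 miles


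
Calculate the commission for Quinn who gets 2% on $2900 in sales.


Convert rate to decimal:
2% = 0.02
Multiply by sales:
$2900 x 0.02 = $58

$58


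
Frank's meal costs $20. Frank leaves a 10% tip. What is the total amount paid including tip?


Calculate the tip:
10% of $20 = $2
Add tip to meal cost:
$20 + $2 = $22

$22


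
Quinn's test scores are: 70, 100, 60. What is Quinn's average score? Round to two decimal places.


Add the scores:
70 + 100 + 60 = 230
Divide by the number of tests:
230 / 3 = 76.6666... ≈ 76.67

76.67


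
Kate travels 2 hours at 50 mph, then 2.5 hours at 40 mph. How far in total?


Leg 1 distance:
50 x 2 = 100 miles
Leg 2 distance:
40 x 2.5 = 100 miles
Total distance:
100 + 100 = 200 miles

200 miles


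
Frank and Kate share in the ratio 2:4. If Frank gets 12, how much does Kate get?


Find the multiplier:
12 / 2 = 6
Apply to Kate's share:
4 x 6 = 24

24


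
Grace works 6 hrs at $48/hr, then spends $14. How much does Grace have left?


Calculate earnings:
6 x $48 = $288
Subtract spending:
$288 - $14 = $274

$274


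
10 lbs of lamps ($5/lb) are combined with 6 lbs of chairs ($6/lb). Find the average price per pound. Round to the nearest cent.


Cost of lamps:
10 x $5 = $50
Cost of chairs:
6 x $6 = $36
Total cost: $50 + $36 = $86
Total weight: 16 lbs
Average: $86 / 16 = $5.375 ≈ $5.38/lb

$5.38/lb


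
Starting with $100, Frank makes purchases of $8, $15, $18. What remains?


Add up expenses:
$8 + $15 + $18 = $41
Subtract from budget:
$100 - $41 = $59

$59


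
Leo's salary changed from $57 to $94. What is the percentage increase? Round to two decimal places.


Find the absolute change:
|94 - 57| = 37
Divide by original and multiply by 100:
37 / 57 x 100 = 64.9122...% ≈ 64.91%

64.91%


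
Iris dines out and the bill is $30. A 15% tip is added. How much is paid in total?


Calculate the tip:
15% of $30 = $4.50
Add tip to meal cost:
$30 + $4.50 = $34.50

$34.50


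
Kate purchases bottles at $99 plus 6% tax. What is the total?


Calculate the tax:
6% of $99 = $5.94
Add tax to price:
$99 + $5.94 = $104.94

$104.94


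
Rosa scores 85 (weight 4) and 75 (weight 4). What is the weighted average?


Weighted sum:
4 x 85 + 4 x 75 = 640
Total weight:
4 + 4 = 8
Weighted average:
640 / 8 = 80

80


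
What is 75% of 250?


Convert percentage to decimal:
75% = 0.75
Multiply:
250 x 0.75 = 187.5

187.5


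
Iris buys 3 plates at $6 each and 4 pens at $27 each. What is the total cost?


Cost of plates:
3 x $6 = $18
Cost of pens:
4 x $27 = $108
Add both:
$18 + $108 = $126

$126


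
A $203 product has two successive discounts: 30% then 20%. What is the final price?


First discount:
30% of $203 = $60.90
Price after first discount:
$203 - $60.90 = $142.10
Second discount:
20% of $142.10 = $28.42
Final price:
$142.10 - $28.42 = $113.68

$113.68


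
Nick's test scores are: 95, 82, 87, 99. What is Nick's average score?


Add the scores:
95 + 82 + 87 + 99 = 363
Divide by the number of tests:
363 / 4 = 90.75

90.75


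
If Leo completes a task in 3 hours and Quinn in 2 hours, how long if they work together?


Leo's rate: 1/3 of the job per hour
Quinn's rate: 1/2 of the job per hour
Combined rate: 1/3 + 1/2 = 5/6 per hour
Time = 1 / (5/6) = 6/5 = 1.2 hours

1.2 hours


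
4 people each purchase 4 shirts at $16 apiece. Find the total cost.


Cost per person:
4 x $16 = $64
Group total:
4 x $64 = $256

$256


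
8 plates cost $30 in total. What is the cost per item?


Total cost: $30
Number of items: 8
Unit price: $30 / 8 = $3.75

$3.75


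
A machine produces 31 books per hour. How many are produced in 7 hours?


Production rate: 31 books per hour
Time: 7 hours
Total: 31 x 7 = 217 books

217 books


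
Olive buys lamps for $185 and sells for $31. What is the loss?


Selling price = $31
Cost price = $185
Loss = cost price - selling price:
Loss = $185 - $31 = $154

$154


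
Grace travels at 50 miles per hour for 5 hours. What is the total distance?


Use the formula: distance = speed x time
Speed = 50 mph, Time = 5 hours
50 x 5 = 250 miles

250 miles


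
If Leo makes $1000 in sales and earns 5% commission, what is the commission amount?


Convert rate to decimal:
5% = 0.05
Multiply by sales:
$1000 x 0.05 = $50

$50


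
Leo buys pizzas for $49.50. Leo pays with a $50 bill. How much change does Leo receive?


Start with the amount paid:
$50
Subtract the price:
$50 - $49.50 = $0.50

$0.50


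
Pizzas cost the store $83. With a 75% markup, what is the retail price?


Calculate the markup amount:
75% of $83 = $62.25
Add to cost:
$83 + $62.25 = $145.25

$145.25


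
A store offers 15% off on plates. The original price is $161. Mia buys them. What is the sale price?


Calculate the discount amount:
15% of $161 = $24.15
Subtract from original:
$161 - $24.15 = $136.85

$136.85


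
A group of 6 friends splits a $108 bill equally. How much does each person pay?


Total bill: $108
Number of people: 6
Each pays: $108 / 6 = $18

$18


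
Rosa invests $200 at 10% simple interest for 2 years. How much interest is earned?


Use the formula I = P x R x T / 100
P x R x T = 200 x 10 x 2 = 4000
I = 4000 / 100 = $40

$40


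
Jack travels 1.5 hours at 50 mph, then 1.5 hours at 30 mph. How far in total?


Leg 1 distance:
50 x 1.5 = 75 miles
Leg 2 distance:
30 x 1.5 = 45 miles
Total distance:
75 + 45 = 120 miles

120 miles


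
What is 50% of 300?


Convert percentage to decimal:
50% = 0.5
Multiply:
300 x 0.5 = 150

150


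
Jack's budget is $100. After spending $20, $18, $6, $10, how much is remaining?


Add up expenses:
$20 + $18 + $6 + $10 = $54
Subtract from budget:
$100 - $54 = $46

$46


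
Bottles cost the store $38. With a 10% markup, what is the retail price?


Calculate the markup amount:
10% of $38 = $3.80
Add to cost:
$38 + $3.80 = $41.80

$41.80


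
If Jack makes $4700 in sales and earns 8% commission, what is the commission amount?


Convert rate to decimal:
8% = 0.08
Multiply by sales:
$4700 x 0.08 = $376

$376


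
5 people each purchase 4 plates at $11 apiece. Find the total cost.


Cost per person:
4 x $11 = $44
Group total:
5 x $44 = $220

$220


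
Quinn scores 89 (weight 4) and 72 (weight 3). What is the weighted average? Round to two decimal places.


Weighted sum:
4 x 89 + 3 x 72 = 572
Total weight:
4 + 3 = 7
Weighted average:
572 / 7 = 81.7142... ≈ 81.71

81.71


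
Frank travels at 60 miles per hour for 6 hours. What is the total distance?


Use the formula: distance = speed x time
Speed = 60 mph, Time = 6 hours
60 x 6 = 360 miles

360 miles


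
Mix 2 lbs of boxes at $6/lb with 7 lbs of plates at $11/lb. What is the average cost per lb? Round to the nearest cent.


Cost of boxes:
2 x $6 = $12
Cost of plates:
7 x $11 = $77
Total cost: $12 + $77 = $89
Total weight: 9 lbs
Average: $89 / 9 = $9.8888... ≈ $9.89/lb

$9.89/lb


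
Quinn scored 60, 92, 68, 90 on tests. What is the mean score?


Add the scores:
60 + 92 + 68 + 90 = 310
Divide by the number of tests:
310 / 4 = 77.5

77.5


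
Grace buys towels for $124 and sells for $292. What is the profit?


Selling price = $292
Cost price = $124
Profit = selling price - cost price:
Profit = $292 - $124 = $168

$168


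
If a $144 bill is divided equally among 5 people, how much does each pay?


Total bill: $144
Number of people: 5
Each pays: $144 / 5 = $28.80

$28.80


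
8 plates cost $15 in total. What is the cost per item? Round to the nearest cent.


Total cost: $15
Number of items: 8
Unit price: $15 / 8 = $1.875 ≈ $1.88

$1.88


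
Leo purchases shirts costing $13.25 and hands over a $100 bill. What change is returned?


Start with the amount paid:
$100
Subtract the price:
$100 - $13.25 = $86.75

$86.75


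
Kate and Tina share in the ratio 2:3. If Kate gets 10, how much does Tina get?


Find the multiplier:
10 / 2 = 5
Apply to Tina's share:
3 x 5 = 15

15


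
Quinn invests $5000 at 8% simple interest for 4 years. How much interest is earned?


Use the formula I = P x R x T / 100
P x R x T = 5000 x 8 x 4 = 160000
I = 160000 / 100 = $1600

$1600


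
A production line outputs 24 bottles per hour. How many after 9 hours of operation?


Production rate: 24 bottles per hour
Time: 9 hours
Total: 24 x 9 = 216 bottles

216 bottles


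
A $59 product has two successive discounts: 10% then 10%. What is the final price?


First discount:
10% of $59 = $5.90
Price after first discount:
$59 - $5.90 = $53.10
Second discount:
10% of $53.10 = $5.31
Final price:
$53.10 - $5.31 = $47.79

$47.79


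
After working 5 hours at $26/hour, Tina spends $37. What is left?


Calculate earnings:
5 x $26 = $130
Subtract spending:
$130 - $37 = $93

$93
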